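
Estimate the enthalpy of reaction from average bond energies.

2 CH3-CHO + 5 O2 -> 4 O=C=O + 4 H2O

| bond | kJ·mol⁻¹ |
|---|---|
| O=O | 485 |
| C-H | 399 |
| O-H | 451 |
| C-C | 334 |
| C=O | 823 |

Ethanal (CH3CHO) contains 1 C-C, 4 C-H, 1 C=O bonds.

Bonds broken (reactants):
  C-C: 2 × 334 = 668
  C-H: 8 × 399 = 3192
  C=O: 2 × 823 = 1646
  O=O: 5 × 485 = 2425
  Σ(broken) = 7931 kJ
Bonds formed (products):
  C=O: 8 × 823 = 6584
  O-H: 8 × 451 = 3608
  Σ(formed) = 10192 kJ
ΔH = Σ(broken) − Σ(formed) = 7931 − 10192 = −2261 kJ

ΔH ≈ −2261 kJ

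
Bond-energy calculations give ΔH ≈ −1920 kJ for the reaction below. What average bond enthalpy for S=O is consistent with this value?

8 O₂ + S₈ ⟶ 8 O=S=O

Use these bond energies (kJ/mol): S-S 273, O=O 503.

D(S=O) ≈ 508 kJ/mol

Let D be the S=O bond energy.
Σ(broken) = 8×503 + 8×273 = 6208
Σ(formed) = 16×D = 16D
ΔH = Σ(broken) − Σ(formed) = (6208) − (16D) = +6208 − 16D
Setting this equal to −1920 kJ gives 16D = 8128, so D = 508 kJ/mol.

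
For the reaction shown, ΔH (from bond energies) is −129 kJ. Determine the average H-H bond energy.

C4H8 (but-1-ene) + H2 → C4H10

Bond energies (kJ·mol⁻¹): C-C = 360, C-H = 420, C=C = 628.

Let D be the H-H bond energy.
Σ(broken) = 2×360 + 8×420 + 1×628 + 1×D = 4708 + D
Σ(formed) = 3×360 + 10×420 = 5280
ΔH = Σ(broken) − Σ(formed) = (4708 + D) − (5280) = −572 + D
Setting this equal to −129 kJ gives D = 443 kJ/mol.

D(H-H) ≈ 443 kJ/mol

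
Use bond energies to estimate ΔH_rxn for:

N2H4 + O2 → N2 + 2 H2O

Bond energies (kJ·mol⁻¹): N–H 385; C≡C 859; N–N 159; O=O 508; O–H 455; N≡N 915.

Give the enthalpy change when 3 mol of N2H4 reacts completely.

Bonds broken (reactants):
  N–H: 4 × 385 = 1540
  N–N: 1 × 159 = 159
  O=O: 1 × 508 = 508
  Σ(broken) = 2207 kJ
Bonds formed (products):
  N≡N: 1 × 915 = 915
  O–H: 4 × 455 = 1820
  Σ(formed) = 2735 kJ
ΔH = Σ(broken) − Σ(formed) = 2207 − 2735 = −528 kJ
For 3× the reaction as written: 3 × (−528) = −1584 kJ

ΔH = −1584 kJ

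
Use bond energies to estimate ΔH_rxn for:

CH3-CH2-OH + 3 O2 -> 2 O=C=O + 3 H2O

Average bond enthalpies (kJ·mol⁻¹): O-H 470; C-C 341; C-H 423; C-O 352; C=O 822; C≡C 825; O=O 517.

ΔH ≈ −1279 kJ

Bonds broken (reactants):
  C-C: 1 × 341 = 341
  C-H: 5 × 423 = 2115
  C-O: 1 × 352 = 352
  O-H: 1 × 470 = 470
  O=O: 3 × 517 = 1551
  Σ(broken) = 4829 kJ
Bonds formed (products):
  C=O: 4 × 822 = 3288
  O-H: 6 × 470 = 2820
  Σ(formed) = 6108 kJ
ΔH = Σ(broken) − Σ(formed) = 4829 − 6108 = −1279 kJ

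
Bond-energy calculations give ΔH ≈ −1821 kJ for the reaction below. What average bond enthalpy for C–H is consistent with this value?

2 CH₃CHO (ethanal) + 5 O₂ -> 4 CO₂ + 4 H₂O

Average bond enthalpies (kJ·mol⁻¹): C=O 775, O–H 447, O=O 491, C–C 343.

Let D be the C–H bond energy.
Σ(broken) = 2×343 + 8×D + 2×775 + 5×491 = 4691 + 8D
Σ(formed) = 8×775 + 8×447 = 9776
ΔH = Σ(broken) − Σ(formed) = (4691 + 8D) − (9776) = −5085 + 8D
Setting this equal to −1821 kJ gives 8D = 3264, so D = 408 kJ/mol.

D(C–H) ≈ 408 kJ/mol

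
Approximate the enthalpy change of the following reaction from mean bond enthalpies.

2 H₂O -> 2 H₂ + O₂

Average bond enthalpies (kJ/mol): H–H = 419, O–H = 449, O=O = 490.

Bonds broken (reactants):
  O–H: 4 × 449 = 1796
  Σ(broken) = 1796 kJ
Bonds formed (products):
  H–H: 2 × 419 = 838
  O=O: 1 × 490 = 490
  Σ(formed) = 1328 kJ
ΔH = Σ(broken) − Σ(formed) = 1796 − 1328 = +468 kJ

ΔH ≈ +468 kJ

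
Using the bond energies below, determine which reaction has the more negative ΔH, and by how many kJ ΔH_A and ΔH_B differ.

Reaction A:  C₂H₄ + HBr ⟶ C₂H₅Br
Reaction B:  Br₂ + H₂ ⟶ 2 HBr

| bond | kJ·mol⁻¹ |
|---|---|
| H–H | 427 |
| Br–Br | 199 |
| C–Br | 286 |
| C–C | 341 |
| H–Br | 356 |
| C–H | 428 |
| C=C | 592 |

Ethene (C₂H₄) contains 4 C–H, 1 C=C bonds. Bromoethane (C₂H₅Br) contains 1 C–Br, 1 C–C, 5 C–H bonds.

Reaction A:
  Bonds broken (reactants):
    C–H: 4 × 428 = 1712
    C=C: 1 × 592 = 592
    H–Br: 1 × 356 = 356
    Σ(broken) = 2660 kJ
  Bonds formed (products):
    C–Br: 1 × 286 = 286
    C–C: 1 × 341 = 341
    C–H: 5 × 428 = 2140
    Σ(formed) = 2767 kJ
  ΔH_A = 2660 − 2767 = −107 kJ
Reaction B:
  Bonds broken (reactants):
    Br–Br: 1 × 199 = 199
    H–H: 1 × 427 = 427
    Σ(broken) = 626 kJ
  Bonds formed (products):
    H–Br: 2 × 356 = 712
    Σ(formed) = 712 kJ
  ΔH_B = 626 − 712 = −86 kJ
ΔH_A − ΔH_B = −21 kJ, so reaction A has the more negative ΔH; |ΔH_A − ΔH_B| = 21 kJ.

Reaction A, by 21 kJ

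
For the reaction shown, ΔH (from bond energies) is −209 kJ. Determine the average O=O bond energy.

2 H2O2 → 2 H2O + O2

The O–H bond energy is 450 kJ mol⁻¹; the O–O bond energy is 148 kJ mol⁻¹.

D(O=O) ≈ 505 kJ/mol

Let D be the O=O bond energy.
Σ(broken) = 4×450 + 2×148 = 2096
Σ(formed) = 4×450 + 1×D = 1800 + D
ΔH = Σ(broken) − Σ(formed) = (2096) − (1800 + D) = +296 − D
Setting this equal to −209 kJ gives D = 505 kJ/mol.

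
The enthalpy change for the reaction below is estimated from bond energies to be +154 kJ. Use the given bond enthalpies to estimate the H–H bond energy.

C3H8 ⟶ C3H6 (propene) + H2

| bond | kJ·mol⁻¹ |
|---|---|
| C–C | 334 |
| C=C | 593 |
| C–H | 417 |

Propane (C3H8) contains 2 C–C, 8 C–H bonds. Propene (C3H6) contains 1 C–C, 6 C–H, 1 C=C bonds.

D(H–H) ≈ 421 kJ/mol

Let D be the H–H bond energy.
Σ(broken) = 2×334 + 8×417 = 4004
Σ(formed) = 1×334 + 6×417 + 1×593 + 1×D = 3429 + D
ΔH = Σ(broken) − Σ(formed) = (4004) − (3429 + D) = +575 − D
Setting this equal to +154 kJ gives D = 421 kJ/mol.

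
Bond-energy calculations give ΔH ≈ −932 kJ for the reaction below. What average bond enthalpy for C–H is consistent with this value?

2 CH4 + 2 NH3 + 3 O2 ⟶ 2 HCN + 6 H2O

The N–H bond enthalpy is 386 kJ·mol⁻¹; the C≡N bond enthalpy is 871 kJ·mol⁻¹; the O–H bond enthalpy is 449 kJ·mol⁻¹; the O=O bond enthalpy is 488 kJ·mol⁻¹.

Let D be the C–H bond energy.
Σ(broken) = 8×D + 6×386 + 3×488 = 3780 + 8D
Σ(formed) = 2×871 + 2×D + 12×449 = 7130 + 2D
ΔH = Σ(broken) − Σ(formed) = (3780 + 8D) − (7130 + 2D) = −3350 + 6D
Setting this equal to −932 kJ gives 6D = 2418, so D = 403 kJ/mol.

D(C–H) ≈ 403 kJ/mol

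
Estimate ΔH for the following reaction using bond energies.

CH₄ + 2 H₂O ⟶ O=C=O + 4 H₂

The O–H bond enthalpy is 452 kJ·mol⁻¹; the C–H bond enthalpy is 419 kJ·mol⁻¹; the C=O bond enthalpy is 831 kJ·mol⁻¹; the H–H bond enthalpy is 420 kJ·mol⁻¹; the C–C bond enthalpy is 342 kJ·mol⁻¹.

ΔH ≈ +142 kJ

Bonds broken (reactants):
  C–H: 4 × 419 = 1676
  O–H: 4 × 452 = 1808
  Σ(broken) = 3484 kJ
Bonds formed (products):
  C=O: 2 × 831 = 1662
  H–H: 4 × 420 = 1680
  Σ(formed) = 3342 kJ
ΔH = Σ(broken) − Σ(formed) = 3484 − 3342 = +142 kJ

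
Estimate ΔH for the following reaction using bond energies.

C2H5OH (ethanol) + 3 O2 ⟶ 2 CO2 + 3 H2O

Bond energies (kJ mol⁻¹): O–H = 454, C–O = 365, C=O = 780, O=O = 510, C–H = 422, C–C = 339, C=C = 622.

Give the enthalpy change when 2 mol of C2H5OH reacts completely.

ΔH = −2092 kJ

Bonds broken (reactants):
  C–C: 1 × 339 = 339
  C–H: 5 × 422 = 2110
  C–O: 1 × 365 = 365
  O–H: 1 × 454 = 454
  O=O: 3 × 510 = 1530
  Σ(broken) = 4798 kJ
Bonds formed (products):
  C=O: 4 × 780 = 3120
  O–H: 6 × 454 = 2724
  Σ(formed) = 5844 kJ
ΔH = Σ(broken) − Σ(formed) = 4798 − 5844 = −1046 kJ
For 2× the reaction as written: 2 × (−1046) = −2092 kJ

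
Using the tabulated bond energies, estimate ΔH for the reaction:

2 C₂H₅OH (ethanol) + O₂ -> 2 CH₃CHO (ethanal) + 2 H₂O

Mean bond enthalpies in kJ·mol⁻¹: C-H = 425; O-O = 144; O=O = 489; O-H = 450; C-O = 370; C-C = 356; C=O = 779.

Bonds broken (reactants):
  C-C: 2 × 356 = 712
  C-H: 10 × 425 = 4250
  C-O: 2 × 370 = 740
  O-H: 2 × 450 = 900
  O=O: 1 × 489 = 489
  Σ(broken) = 7091 kJ
Bonds formed (products):
  C-C: 2 × 356 = 712
  C-H: 8 × 425 = 3400
  C=O: 2 × 779 = 1558
  O-H: 4 × 450 = 1800
  Σ(formed) = 7470 kJ
ΔH = Σ(broken) − Σ(formed) = 7091 − 7470 = −379 kJ

ΔH ≈ −379 kJ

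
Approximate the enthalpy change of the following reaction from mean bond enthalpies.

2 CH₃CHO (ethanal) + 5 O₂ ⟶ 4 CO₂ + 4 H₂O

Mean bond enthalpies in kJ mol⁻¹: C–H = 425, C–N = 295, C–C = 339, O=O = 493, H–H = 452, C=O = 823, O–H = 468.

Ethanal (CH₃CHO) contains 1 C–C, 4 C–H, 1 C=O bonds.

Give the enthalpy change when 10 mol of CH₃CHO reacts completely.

Bonds broken (reactants):
  C–C: 2 × 339 = 678
  C–H: 8 × 425 = 3400
  C=O: 2 × 823 = 1646
  O=O: 5 × 493 = 2465
  Σ(broken) = 8189 kJ
Bonds formed (products):
  C=O: 8 × 823 = 6584
  O–H: 8 × 468 = 3744
  Σ(formed) = 10328 kJ
ΔH = Σ(broken) − Σ(formed) = 8189 − 10328 = −2139 kJ
For 5× the reaction as written: 5 × (−2139) = −10695 kJ

ΔH = −10695 kJ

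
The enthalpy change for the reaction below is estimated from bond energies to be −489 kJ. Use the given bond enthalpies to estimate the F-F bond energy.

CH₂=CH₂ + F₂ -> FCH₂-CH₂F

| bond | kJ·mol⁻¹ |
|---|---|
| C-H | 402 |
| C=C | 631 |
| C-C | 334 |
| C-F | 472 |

D(F-F) ≈ 158 kJ/mol

Let D be the F-F bond energy.
Σ(broken) = 4×402 + 1×631 + 1×D = 2239 + D
Σ(formed) = 1×334 + 2×472 + 4×402 = 2886
ΔH = Σ(broken) − Σ(formed) = (2239 + D) − (2886) = −647 + D
Setting this equal to −489 kJ gives D = 158 kJ/mol.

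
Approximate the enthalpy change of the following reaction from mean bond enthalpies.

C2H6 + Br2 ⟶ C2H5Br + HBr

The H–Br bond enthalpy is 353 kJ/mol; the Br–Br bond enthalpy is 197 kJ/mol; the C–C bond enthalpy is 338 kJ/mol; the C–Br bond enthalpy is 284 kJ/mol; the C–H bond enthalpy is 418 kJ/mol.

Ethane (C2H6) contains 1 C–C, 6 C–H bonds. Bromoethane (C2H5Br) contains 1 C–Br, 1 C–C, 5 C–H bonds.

ΔH ≈ −22 kJ

Bonds broken (reactants):
  Br–Br: 1 × 197 = 197
  C–C: 1 × 338 = 338
  C–H: 6 × 418 = 2508
  Σ(broken) = 3043 kJ
Bonds formed (products):
  C–Br: 1 × 284 = 284
  C–C: 1 × 338 = 338
  C–H: 5 × 418 = 2090
  H–Br: 1 × 353 = 353
  Σ(formed) = 3065 kJ
ΔH = Σ(broken) − Σ(formed) = 3043 − 3065 = −22 kJ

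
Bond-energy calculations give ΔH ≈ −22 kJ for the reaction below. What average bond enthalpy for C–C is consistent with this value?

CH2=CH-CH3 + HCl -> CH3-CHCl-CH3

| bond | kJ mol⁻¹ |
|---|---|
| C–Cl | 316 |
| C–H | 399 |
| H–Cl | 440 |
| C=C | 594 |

D(C–C) ≈ 341 kJ/mol

Let D be the C–C bond energy.
Σ(broken) = 1×D + 6×399 + 1×594 + 1×440 = 3428 + D
Σ(formed) = 2×D + 1×316 + 7×399 = 3109 + 2D
ΔH = Σ(broken) − Σ(formed) = (3428 + D) − (3109 + 2D) = +319 − D
Setting this equal to −22 kJ gives D = 341 kJ/mol.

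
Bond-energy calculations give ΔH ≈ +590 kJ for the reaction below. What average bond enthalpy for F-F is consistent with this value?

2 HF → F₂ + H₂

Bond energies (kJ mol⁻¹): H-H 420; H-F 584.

Let D be the F-F bond energy.
Σ(broken) = 2×584 = 1168
Σ(formed) = 1×D + 1×420 = 420 + D
ΔH = Σ(broken) − Σ(formed) = (1168) − (420 + D) = +748 − D
Setting this equal to +590 kJ gives D = 158 kJ/mol.

D(F-F) ≈ 158 kJ/mol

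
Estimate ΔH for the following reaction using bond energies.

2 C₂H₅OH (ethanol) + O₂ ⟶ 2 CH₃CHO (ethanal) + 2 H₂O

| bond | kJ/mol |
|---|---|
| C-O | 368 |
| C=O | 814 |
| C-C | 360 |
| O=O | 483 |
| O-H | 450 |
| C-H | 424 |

Bonds broken (reactants):
  C-C: 2 × 360 = 720
  C-H: 10 × 424 = 4240
  C-O: 2 × 368 = 736
  O-H: 2 × 450 = 900
  O=O: 1 × 483 = 483
  Σ(broken) = 7079 kJ
Bonds formed (products):
  C-C: 2 × 360 = 720
  C-H: 8 × 424 = 3392
  C=O: 2 × 814 = 1628
  O-H: 4 × 450 = 1800
  Σ(formed) = 7540 kJ
ΔH = Σ(broken) − Σ(formed) = 7079 − 7540 = −461 kJ

ΔH ≈ −461 kJ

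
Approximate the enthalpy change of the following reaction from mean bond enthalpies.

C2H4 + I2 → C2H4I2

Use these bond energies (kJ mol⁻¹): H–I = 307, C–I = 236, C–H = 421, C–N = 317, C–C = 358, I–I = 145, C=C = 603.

ΔH ≈ −82 kJ

Bonds broken (reactants):
  C–H: 4 × 421 = 1684
  C=C: 1 × 603 = 603
  I–I: 1 × 145 = 145
  Σ(broken) = 2432 kJ
Bonds formed (products):
  C–C: 1 × 358 = 358
  C–H: 4 × 421 = 1684
  C–I: 2 × 236 = 472
  Σ(formed) = 2514 kJ
ΔH = Σ(broken) − Σ(formed) = 2432 − 2514 = −82 kJ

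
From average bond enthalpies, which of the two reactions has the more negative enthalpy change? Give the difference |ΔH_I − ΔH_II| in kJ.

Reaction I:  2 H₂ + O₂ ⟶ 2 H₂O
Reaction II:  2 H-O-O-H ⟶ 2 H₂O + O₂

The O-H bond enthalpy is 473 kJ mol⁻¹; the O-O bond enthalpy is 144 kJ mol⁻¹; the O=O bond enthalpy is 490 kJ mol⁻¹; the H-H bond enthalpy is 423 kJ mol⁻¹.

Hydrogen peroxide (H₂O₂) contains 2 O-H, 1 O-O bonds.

Reaction I:
  Bonds broken (reactants):
    H-H: 2 × 423 = 846
    O=O: 1 × 490 = 490
    Σ(broken) = 1336 kJ
  Bonds formed (products):
    O-H: 4 × 473 = 1892
    Σ(formed) = 1892 kJ
  ΔH_I = 1336 − 1892 = −556 kJ
Reaction II:
  Bonds broken (reactants):
    O-H: 4 × 473 = 1892
    O-O: 2 × 144 = 288
    Σ(broken) = 2180 kJ
  Bonds formed (products):
    O-H: 4 × 473 = 1892
    O=O: 1 × 490 = 490
    Σ(formed) = 2382 kJ
  ΔH_II = 2180 − 2382 = −202 kJ
ΔH_I − ΔH_II = −354 kJ, so reaction I has the more negative ΔH; |ΔH_I − ΔH_II| = 354 kJ.

Reaction I, by 354 kJ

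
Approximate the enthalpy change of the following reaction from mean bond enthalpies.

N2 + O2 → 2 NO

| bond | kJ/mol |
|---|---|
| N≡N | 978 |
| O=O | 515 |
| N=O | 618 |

ΔH ≈ +257 kJ

Bonds broken (reactants):
  N≡N: 1 × 978 = 978
  O=O: 1 × 515 = 515
  Σ(broken) = 1493 kJ
Bonds formed (products):
  N=O: 2 × 618 = 1236
  Σ(formed) = 1236 kJ
ΔH = Σ(broken) − Σ(formed) = 1493 − 1236 = +257 kJ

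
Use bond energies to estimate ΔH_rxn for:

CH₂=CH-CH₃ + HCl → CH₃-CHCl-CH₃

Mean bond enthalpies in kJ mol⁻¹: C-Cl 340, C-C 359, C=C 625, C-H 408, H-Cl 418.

Bonds broken (reactants):
  C-C: 1 × 359 = 359
  C-H: 6 × 408 = 2448
  C=C: 1 × 625 = 625
  H-Cl: 1 × 418 = 418
  Σ(broken) = 3850 kJ
Bonds formed (products):
  C-C: 2 × 359 = 718
  C-Cl: 1 × 340 = 340
  C-H: 7 × 408 = 2856
  Σ(formed) = 3914 kJ
ΔH = Σ(broken) − Σ(formed) = 3850 − 3914 = −64 kJ

ΔH ≈ −64 kJ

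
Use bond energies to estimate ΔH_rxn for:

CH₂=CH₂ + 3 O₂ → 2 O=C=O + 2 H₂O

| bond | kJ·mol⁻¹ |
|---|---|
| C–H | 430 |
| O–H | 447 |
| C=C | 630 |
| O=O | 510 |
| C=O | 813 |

ΔH ≈ −1160 kJ

Bonds broken (reactants):
  C–H: 4 × 430 = 1720
  C=C: 1 × 630 = 630
  O=O: 3 × 510 = 1530
  Σ(broken) = 3880 kJ
Bonds formed (products):
  C=O: 4 × 813 = 3252
  O–H: 4 × 447 = 1788
  Σ(formed) = 5040 kJ
ΔH = Σ(broken) − Σ(formed) = 3880 − 5040 = −1160 kJ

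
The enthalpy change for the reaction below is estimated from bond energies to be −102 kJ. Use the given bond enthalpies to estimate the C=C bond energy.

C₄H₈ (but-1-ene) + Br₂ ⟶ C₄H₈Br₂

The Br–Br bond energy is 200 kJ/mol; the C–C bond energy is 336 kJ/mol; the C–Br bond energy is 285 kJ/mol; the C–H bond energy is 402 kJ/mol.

Let D be the C=C bond energy.
Σ(broken) = 1×200 + 2×336 + 8×402 + 1×D = 4088 + D
Σ(formed) = 2×285 + 3×336 + 8×402 = 4794
ΔH = Σ(broken) − Σ(formed) = (4088 + D) − (4794) = −706 + D
Setting this equal to −102 kJ gives D = 604 kJ/mol.

D(C=C) ≈ 604 kJ/mol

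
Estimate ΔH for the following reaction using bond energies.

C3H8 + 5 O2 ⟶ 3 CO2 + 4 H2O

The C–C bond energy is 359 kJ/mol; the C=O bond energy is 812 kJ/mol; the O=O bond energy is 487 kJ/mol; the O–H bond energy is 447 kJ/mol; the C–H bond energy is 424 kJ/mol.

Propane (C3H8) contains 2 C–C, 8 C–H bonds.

ΔH ≈ −1903 kJ

Bonds broken (reactants):
  C–C: 2 × 359 = 718
  C–H: 8 × 424 = 3392
  O=O: 5 × 487 = 2435
  Σ(broken) = 6545 kJ
Bonds formed (products):
  C=O: 6 × 812 = 4872
  O–H: 8 × 447 = 3576
  Σ(formed) = 8448 kJ
ΔH = Σ(broken) − Σ(formed) = 6545 − 8448 = −1903 kJ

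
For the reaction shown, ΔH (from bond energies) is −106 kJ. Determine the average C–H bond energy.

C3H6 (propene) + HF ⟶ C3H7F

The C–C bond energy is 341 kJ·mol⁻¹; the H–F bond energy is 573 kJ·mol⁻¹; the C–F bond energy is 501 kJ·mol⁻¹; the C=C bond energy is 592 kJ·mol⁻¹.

D(C–H) ≈ 429 kJ/mol

Let D be the C–H bond energy.
Σ(broken) = 1×341 + 6×D + 1×592 + 1×573 = 1506 + 6D
Σ(formed) = 2×341 + 1×501 + 7×D = 1183 + 7D
ΔH = Σ(broken) − Σ(formed) = (1506 + 6D) − (1183 + 7D) = +323 − D
Setting this equal to −106 kJ gives D = 429 kJ/mol.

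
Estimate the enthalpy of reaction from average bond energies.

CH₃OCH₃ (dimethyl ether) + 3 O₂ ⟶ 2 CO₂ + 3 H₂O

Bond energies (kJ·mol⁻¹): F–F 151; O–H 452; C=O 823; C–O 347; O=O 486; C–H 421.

ΔH ≈ −1326 kJ

Bonds broken (reactants):
  C–H: 6 × 421 = 2526
  C–O: 2 × 347 = 694
  O=O: 3 × 486 = 1458
  Σ(broken) = 4678 kJ
Bonds formed (products):
  C=O: 4 × 823 = 3292
  O–H: 6 × 452 = 2712
  Σ(formed) = 6004 kJ
ΔH = Σ(broken) − Σ(formed) = 4678 − 6004 = −1326 kJ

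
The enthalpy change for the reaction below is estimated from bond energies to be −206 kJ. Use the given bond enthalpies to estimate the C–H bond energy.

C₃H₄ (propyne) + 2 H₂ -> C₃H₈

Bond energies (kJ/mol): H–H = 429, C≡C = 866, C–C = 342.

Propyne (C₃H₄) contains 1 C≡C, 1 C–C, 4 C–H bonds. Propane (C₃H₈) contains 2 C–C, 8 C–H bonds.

Let D be the C–H bond energy.
Σ(broken) = 1×866 + 1×342 + 4×D + 2×429 = 2066 + 4D
Σ(formed) = 2×342 + 8×D = 684 + 8D
ΔH = Σ(broken) − Σ(formed) = (2066 + 4D) − (684 + 8D) = +1382 − 4D
Setting this equal to −206 kJ gives 4D = 1588, so D = 397 kJ/mol.

D(C–H) ≈ 397 kJ/mol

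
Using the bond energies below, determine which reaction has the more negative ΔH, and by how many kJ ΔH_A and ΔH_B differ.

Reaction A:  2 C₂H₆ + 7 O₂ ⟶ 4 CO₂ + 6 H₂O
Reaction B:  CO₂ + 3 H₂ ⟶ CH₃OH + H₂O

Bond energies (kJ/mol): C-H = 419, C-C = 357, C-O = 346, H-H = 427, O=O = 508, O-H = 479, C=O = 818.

Reaction A:
  Bonds broken (reactants):
    C-C: 2 × 357 = 714
    C-H: 12 × 419 = 5028
    O=O: 7 × 508 = 3556
    Σ(broken) = 9298 kJ
  Bonds formed (products):
    C=O: 8 × 818 = 6544
    O-H: 12 × 479 = 5748
    Σ(formed) = 12292 kJ
  ΔH_A = 9298 − 12292 = −2994 kJ
Reaction B:
  Bonds broken (reactants):
    C=O: 2 × 818 = 1636
    H-H: 3 × 427 = 1281
    Σ(broken) = 2917 kJ
  Bonds formed (products):
    C-H: 3 × 419 = 1257
    C-O: 1 × 346 = 346
    O-H: 3 × 479 = 1437
    Σ(formed) = 3040 kJ
  ΔH_B = 2917 − 3040 = −123 kJ
ΔH_A − ΔH_B = −2871 kJ, so reaction A has the more negative ΔH; |ΔH_A − ΔH_B| = 2871 kJ.

Reaction A, by 2871 kJ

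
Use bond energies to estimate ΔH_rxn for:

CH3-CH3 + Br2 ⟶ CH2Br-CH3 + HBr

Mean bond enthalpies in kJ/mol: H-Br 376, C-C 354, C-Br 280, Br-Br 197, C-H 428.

Bonds broken (reactants):
  Br-Br: 1 × 197 = 197
  C-C: 1 × 354 = 354
  C-H: 6 × 428 = 2568
  Σ(broken) = 3119 kJ
Bonds formed (products):
  C-Br: 1 × 280 = 280
  C-C: 1 × 354 = 354
  C-H: 5 × 428 = 2140
  H-Br: 1 × 376 = 376
  Σ(formed) = 3150 kJ
ΔH = Σ(broken) − Σ(formed) = 3119 − 3150 = −31 kJ

ΔH ≈ −31 kJ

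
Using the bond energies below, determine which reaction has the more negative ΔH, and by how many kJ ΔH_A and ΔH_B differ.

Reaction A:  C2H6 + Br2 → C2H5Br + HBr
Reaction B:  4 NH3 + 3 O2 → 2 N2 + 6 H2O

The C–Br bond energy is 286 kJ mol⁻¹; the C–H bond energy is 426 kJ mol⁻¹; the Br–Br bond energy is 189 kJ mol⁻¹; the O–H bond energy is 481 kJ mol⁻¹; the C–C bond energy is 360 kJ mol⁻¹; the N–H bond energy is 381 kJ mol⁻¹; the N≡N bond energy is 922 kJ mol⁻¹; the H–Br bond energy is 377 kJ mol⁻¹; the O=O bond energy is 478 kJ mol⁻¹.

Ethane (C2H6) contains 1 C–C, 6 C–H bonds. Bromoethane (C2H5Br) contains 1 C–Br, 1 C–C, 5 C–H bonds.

Reaction B, by 1562 kJ

Reaction A:
  Bonds broken (reactants):
    Br–Br: 1 × 189 = 189
    C–C: 1 × 360 = 360
    C–H: 6 × 426 = 2556
    Σ(broken) = 3105 kJ
  Bonds formed (products):
    C–Br: 1 × 286 = 286
    C–C: 1 × 360 = 360
    C–H: 5 × 426 = 2130
    H–Br: 1 × 377 = 377
    Σ(formed) = 3153 kJ
  ΔH_A = 3105 − 3153 = −48 kJ
Reaction B:
  Bonds broken (reactants):
    N–H: 12 × 381 = 4572
    O=O: 3 × 478 = 1434
    Σ(broken) = 6006 kJ
  Bonds formed (products):
    N≡N: 2 × 922 = 1844
    O–H: 12 × 481 = 5772
    Σ(formed) = 7616 kJ
  ΔH_B = 6006 − 7616 = −1610 kJ
ΔH_A − ΔH_B = +1562 kJ, so reaction B has the more negative ΔH; |ΔH_A − ΔH_B| = 1562 kJ.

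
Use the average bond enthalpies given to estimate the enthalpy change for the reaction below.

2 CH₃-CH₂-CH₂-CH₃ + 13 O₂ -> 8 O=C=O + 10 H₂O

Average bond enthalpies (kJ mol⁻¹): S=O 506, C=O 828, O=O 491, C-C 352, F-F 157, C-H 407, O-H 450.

Bonds broken (reactants):
  C-C: 6 × 352 = 2112
  C-H: 20 × 407 = 8140
  O=O: 13 × 491 = 6383
  Σ(broken) = 16635 kJ
Bonds formed (products):
  C=O: 16 × 828 = 13248
  O-H: 20 × 450 = 9000
  Σ(formed) = 22248 kJ
ΔH = Σ(broken) − Σ(formed) = 16635 − 22248 = −5613 kJ

ΔH ≈ −5613 kJ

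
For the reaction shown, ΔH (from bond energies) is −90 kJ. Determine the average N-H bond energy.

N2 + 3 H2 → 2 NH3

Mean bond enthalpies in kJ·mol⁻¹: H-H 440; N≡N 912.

Let D be the N-H bond energy.
Σ(broken) = 3×440 + 1×912 = 2232
Σ(formed) = 6×D = 6D
ΔH = Σ(broken) − Σ(formed) = (2232) − (6D) = +2232 − 6D
Setting this equal to −90 kJ gives 6D = 2322, so D = 387 kJ/mol.

D(N-H) ≈ 387 kJ/mol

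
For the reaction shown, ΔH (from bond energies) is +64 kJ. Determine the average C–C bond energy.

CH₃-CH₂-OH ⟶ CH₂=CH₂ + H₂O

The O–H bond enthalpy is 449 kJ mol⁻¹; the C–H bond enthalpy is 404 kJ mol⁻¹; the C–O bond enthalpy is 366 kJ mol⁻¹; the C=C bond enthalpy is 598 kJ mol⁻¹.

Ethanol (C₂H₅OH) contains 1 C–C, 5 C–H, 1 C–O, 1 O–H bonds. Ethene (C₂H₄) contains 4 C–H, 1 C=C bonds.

D(C–C) ≈ 341 kJ/mol

Let D be the C–C bond energy.
Σ(broken) = 1×D + 5×404 + 1×366 + 1×449 = 2835 + D
Σ(formed) = 4×404 + 1×598 + 2×449 = 3112
ΔH = Σ(broken) − Σ(formed) = (2835 + D) − (3112) = −277 + D
Setting this equal to +64 kJ gives D = 341 kJ/mol.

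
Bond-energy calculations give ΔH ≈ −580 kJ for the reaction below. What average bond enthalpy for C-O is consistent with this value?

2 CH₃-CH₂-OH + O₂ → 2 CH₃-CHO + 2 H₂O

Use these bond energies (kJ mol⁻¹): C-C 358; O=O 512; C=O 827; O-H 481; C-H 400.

Let D be the C-O bond energy.
Σ(broken) = 2×358 + 10×400 + 2×D + 2×481 + 1×512 = 6190 + 2D
Σ(formed) = 2×358 + 8×400 + 2×827 + 4×481 = 7494
ΔH = Σ(broken) − Σ(formed) = (6190 + 2D) − (7494) = −1304 + 2D
Setting this equal to −580 kJ gives 2D = 724, so D = 362 kJ/mol.

D(C-O) ≈ 362 kJ/mol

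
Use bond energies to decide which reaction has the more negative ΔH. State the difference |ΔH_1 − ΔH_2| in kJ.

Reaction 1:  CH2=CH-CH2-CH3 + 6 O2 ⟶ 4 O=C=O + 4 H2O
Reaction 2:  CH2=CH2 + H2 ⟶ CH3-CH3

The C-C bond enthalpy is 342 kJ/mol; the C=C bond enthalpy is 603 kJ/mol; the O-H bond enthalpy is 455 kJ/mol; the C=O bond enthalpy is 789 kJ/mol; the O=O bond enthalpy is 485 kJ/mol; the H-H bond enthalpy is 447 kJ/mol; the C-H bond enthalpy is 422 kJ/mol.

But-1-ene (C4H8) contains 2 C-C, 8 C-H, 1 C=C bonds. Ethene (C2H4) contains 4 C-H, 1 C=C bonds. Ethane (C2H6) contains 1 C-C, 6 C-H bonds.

Reaction 1, by 2243 kJ

Reaction 1:
  Bonds broken (reactants):
    C-C: 2 × 342 = 684
    C-H: 8 × 422 = 3376
    C=C: 1 × 603 = 603
    O=O: 6 × 485 = 2910
    Σ(broken) = 7573 kJ
  Bonds formed (products):
    C=O: 8 × 789 = 6312
    O-H: 8 × 455 = 3640
    Σ(formed) = 9952 kJ
  ΔH_1 = 7573 − 9952 = −2379 kJ
Reaction 2:
  Bonds broken (reactants):
    C-H: 4 × 422 = 1688
    C=C: 1 × 603 = 603
    H-H: 1 × 447 = 447
    Σ(broken) = 2738 kJ
  Bonds formed (products):
    C-C: 1 × 342 = 342
    C-H: 6 × 422 = 2532
    Σ(formed) = 2874 kJ
  ΔH_2 = 2738 − 2874 = −136 kJ
ΔH_1 − ΔH_2 = −2243 kJ, so reaction 1 has the more negative ΔH; |ΔH_1 − ΔH_2| = 2243 kJ.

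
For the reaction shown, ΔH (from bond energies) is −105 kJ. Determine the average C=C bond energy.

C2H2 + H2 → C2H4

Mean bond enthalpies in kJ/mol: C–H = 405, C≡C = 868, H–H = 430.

Let D be the C=C bond energy.
Σ(broken) = 1×868 + 2×405 + 1×430 = 2108
Σ(formed) = 4×405 + 1×D = 1620 + D
ΔH = Σ(broken) − Σ(formed) = (2108) − (1620 + D) = +488 − D
Setting this equal to −105 kJ gives D = 593 kJ/mol.

D(C=C) ≈ 593 kJ/mol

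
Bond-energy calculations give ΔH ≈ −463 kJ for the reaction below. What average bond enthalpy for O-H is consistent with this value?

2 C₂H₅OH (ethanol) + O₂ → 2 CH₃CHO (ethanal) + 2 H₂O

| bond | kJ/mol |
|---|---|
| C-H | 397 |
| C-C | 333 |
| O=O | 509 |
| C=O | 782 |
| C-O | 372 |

Let D be the O-H bond energy.
Σ(broken) = 2×333 + 10×397 + 2×372 + 2×D + 1×509 = 5889 + 2D
Σ(formed) = 2×333 + 8×397 + 2×782 + 4×D = 5406 + 4D
ΔH = Σ(broken) − Σ(formed) = (5889 + 2D) − (5406 + 4D) = +483 − 2D
Setting this equal to −463 kJ gives 2D = 946, so D = 473 kJ/mol.

D(O-H) ≈ 473 kJ/mol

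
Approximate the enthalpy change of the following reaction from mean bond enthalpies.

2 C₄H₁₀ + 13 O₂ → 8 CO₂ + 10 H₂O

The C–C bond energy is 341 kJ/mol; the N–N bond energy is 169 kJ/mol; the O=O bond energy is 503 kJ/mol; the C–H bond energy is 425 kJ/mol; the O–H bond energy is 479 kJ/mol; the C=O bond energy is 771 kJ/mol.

Bonds broken (reactants):
  C–C: 6 × 341 = 2046
  C–H: 20 × 425 = 8500
  O=O: 13 × 503 = 6539
  Σ(broken) = 17085 kJ
Bonds formed (products):
  C=O: 16 × 771 = 12336
  O–H: 20 × 479 = 9580
  Σ(formed) = 21916 kJ
ΔH = Σ(broken) − Σ(formed) = 17085 − 21916 = −4831 kJ

ΔH ≈ −4831 kJ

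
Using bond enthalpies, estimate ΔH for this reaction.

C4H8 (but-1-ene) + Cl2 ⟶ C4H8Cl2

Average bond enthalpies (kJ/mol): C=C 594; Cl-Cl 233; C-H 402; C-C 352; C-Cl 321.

ΔH ≈ −167 kJ

Bonds broken (reactants):
  C-C: 2 × 352 = 704
  C-H: 8 × 402 = 3216
  C=C: 1 × 594 = 594
  Cl-Cl: 1 × 233 = 233
  Σ(broken) = 4747 kJ
Bonds formed (products):
  C-C: 3 × 352 = 1056
  C-Cl: 2 × 321 = 642
  C-H: 8 × 402 = 3216
  Σ(formed) = 4914 kJ
ΔH = Σ(broken) − Σ(formed) = 4747 − 4914 = −167 kJ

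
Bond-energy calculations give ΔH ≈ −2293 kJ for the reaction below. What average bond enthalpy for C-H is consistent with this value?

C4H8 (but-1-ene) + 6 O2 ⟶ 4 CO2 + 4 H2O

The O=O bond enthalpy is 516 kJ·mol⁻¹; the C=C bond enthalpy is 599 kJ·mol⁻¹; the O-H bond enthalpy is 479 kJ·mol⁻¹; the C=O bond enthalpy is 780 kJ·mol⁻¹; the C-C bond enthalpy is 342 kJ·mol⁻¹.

Let D be the C-H bond energy.
Σ(broken) = 2×342 + 8×D + 1×599 + 6×516 = 4379 + 8D
Σ(formed) = 8×780 + 8×479 = 10072
ΔH = Σ(broken) − Σ(formed) = (4379 + 8D) − (10072) = −5693 + 8D
Setting this equal to −2293 kJ gives 8D = 3400, so D = 425 kJ/mol.

D(C-H) ≈ 425 kJ/mol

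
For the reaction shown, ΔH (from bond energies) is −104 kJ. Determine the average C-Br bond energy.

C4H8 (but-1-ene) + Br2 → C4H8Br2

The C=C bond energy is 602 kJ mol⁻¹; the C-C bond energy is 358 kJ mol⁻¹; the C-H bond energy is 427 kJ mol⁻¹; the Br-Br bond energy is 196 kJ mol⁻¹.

D(C-Br) ≈ 272 kJ/mol

Let D be the C-Br bond energy.
Σ(broken) = 1×196 + 2×358 + 8×427 + 1×602 = 4930
Σ(formed) = 2×D + 3×358 + 8×427 = 4490 + 2D
ΔH = Σ(broken) − Σ(formed) = (4930) − (4490 + 2D) = +440 − 2D
Setting this equal to −104 kJ gives 2D = 544, so D = 272 kJ/mol.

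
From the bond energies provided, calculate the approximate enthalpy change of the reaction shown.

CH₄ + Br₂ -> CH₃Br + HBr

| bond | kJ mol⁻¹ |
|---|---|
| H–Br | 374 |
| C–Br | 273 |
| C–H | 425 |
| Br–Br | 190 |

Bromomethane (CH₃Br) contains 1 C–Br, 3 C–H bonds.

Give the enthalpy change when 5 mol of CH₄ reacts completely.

ΔH = −160 kJ

Bonds broken (reactants):
  Br–Br: 1 × 190 = 190
  C–H: 4 × 425 = 1700
  Σ(broken) = 1890 kJ
Bonds formed (products):
  C–Br: 1 × 273 = 273
  C–H: 3 × 425 = 1275
  H–Br: 1 × 374 = 374
  Σ(formed) = 1922 kJ
ΔH = Σ(broken) − Σ(formed) = 1890 − 1922 = −32 kJ
For 5× the reaction as written: 5 × (−32) = −160 kJ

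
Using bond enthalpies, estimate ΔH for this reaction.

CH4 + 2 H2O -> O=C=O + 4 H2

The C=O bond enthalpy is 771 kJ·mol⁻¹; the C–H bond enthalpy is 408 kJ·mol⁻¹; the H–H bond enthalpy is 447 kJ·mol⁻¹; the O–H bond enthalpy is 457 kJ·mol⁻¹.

Bonds broken (reactants):
  C–H: 4 × 408 = 1632
  O–H: 4 × 457 = 1828
  Σ(broken) = 3460 kJ
Bonds formed (products):
  C=O: 2 × 771 = 1542
  H–H: 4 × 447 = 1788
  Σ(formed) = 3330 kJ
ΔH = Σ(broken) − Σ(formed) = 3460 − 3330 = +130 kJ

ΔH ≈ +130 kJ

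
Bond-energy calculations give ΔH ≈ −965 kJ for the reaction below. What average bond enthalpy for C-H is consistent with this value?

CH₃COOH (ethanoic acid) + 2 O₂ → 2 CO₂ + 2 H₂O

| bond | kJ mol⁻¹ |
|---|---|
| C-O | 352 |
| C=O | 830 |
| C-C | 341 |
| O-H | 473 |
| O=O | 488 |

Let D be the C-H bond energy.
Σ(broken) = 1×341 + 3×D + 1×352 + 1×830 + 1×473 + 2×488 = 2972 + 3D
Σ(formed) = 4×830 + 4×473 = 5212
ΔH = Σ(broken) − Σ(formed) = (2972 + 3D) − (5212) = −2240 + 3D
Setting this equal to −965 kJ gives 3D = 1275, so D = 425 kJ/mol.

D(C-H) ≈ 425 kJ/mol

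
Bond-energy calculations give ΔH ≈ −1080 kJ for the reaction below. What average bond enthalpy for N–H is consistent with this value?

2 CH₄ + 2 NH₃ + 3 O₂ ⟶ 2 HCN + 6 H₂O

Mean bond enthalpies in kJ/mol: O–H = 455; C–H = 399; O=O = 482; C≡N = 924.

Let D be the N–H bond energy.
Σ(broken) = 8×399 + 6×D + 3×482 = 4638 + 6D
Σ(formed) = 2×924 + 2×399 + 12×455 = 8106
ΔH = Σ(broken) − Σ(formed) = (4638 + 6D) − (8106) = −3468 + 6D
Setting this equal to −1080 kJ gives 6D = 2388, so D = 398 kJ/mol.

D(N–H) ≈ 398 kJ/mol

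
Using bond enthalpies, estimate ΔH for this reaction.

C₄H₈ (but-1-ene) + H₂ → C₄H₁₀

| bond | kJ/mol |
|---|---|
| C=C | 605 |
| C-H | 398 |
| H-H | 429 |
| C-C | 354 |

Bonds broken (reactants):
  C-C: 2 × 354 = 708
  C-H: 8 × 398 = 3184
  C=C: 1 × 605 = 605
  H-H: 1 × 429 = 429
  Σ(broken) = 4926 kJ
Bonds formed (products):
  C-C: 3 × 354 = 1062
  C-H: 10 × 398 = 3980
  Σ(formed) = 5042 kJ
ΔH = Σ(broken) − Σ(formed) = 4926 − 5042 = −116 kJ

ΔH ≈ −116 kJ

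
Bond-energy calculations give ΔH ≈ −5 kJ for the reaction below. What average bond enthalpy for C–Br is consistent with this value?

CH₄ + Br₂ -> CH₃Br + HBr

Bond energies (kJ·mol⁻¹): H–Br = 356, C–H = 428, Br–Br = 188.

D(C–Br) ≈ 265 kJ/mol

Let D be the C–Br bond energy.
Σ(broken) = 1×188 + 4×428 = 1900
Σ(formed) = 1×D + 3×428 + 1×356 = 1640 + D
ΔH = Σ(broken) − Σ(formed) = (1900) − (1640 + D) = +260 − D
Setting this equal to −5 kJ gives D = 265 kJ/mol.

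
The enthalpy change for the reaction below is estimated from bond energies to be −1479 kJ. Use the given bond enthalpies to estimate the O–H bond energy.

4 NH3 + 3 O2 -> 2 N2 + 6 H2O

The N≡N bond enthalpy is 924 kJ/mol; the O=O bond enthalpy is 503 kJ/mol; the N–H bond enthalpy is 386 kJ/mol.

D(O–H) ≈ 481 kJ/mol

Let D be the O–H bond energy.
Σ(broken) = 12×386 + 3×503 = 6141
Σ(formed) = 2×924 + 12×D = 1848 + 12D
ΔH = Σ(broken) − Σ(formed) = (6141) − (1848 + 12D) = +4293 − 12D
Setting this equal to −1479 kJ gives 12D = 5772, so D = 481 kJ/mol.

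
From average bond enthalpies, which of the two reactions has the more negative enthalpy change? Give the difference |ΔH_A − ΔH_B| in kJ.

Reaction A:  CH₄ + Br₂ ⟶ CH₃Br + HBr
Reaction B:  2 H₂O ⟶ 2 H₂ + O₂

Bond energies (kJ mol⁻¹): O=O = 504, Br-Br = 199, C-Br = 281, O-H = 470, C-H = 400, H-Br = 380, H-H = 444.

Reaction A, by 550 kJ

Reaction A:
  Bonds broken (reactants):
    Br-Br: 1 × 199 = 199
    C-H: 4 × 400 = 1600
    Σ(broken) = 1799 kJ
  Bonds formed (products):
    C-Br: 1 × 281 = 281
    C-H: 3 × 400 = 1200
    H-Br: 1 × 380 = 380
    Σ(formed) = 1861 kJ
  ΔH_A = 1799 − 1861 = −62 kJ
Reaction B:
  Bonds broken (reactants):
    O-H: 4 × 470 = 1880
    Σ(broken) = 1880 kJ
  Bonds formed (products):
    H-H: 2 × 444 = 888
    O=O: 1 × 504 = 504
    Σ(formed) = 1392 kJ
  ΔH_B = 1880 − 1392 = +488 kJ
ΔH_A − ΔH_B = −550 kJ, so reaction A has the more negative ΔH; |ΔH_A − ΔH_B| = 550 kJ.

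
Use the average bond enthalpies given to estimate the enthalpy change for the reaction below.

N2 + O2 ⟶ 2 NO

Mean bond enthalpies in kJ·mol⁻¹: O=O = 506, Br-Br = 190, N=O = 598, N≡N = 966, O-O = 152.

Bonds broken (reactants):
  N≡N: 1 × 966 = 966
  O=O: 1 × 506 = 506
  Σ(broken) = 1472 kJ
Bonds formed (products):
  N=O: 2 × 598 = 1196
  Σ(formed) = 1196 kJ
ΔH = Σ(broken) − Σ(formed) = 1472 − 1196 = +276 kJ

ΔH ≈ +276 kJ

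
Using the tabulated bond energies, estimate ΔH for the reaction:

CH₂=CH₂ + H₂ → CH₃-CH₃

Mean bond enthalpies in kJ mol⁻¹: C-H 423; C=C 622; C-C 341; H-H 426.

Bonds broken (reactants):
  C-H: 4 × 423 = 1692
  C=C: 1 × 622 = 622
  H-H: 1 × 426 = 426
  Σ(broken) = 2740 kJ
Bonds formed (products):
  C-C: 1 × 341 = 341
  C-H: 6 × 423 = 2538
  Σ(formed) = 2879 kJ
ΔH = Σ(broken) − Σ(formed) = 2740 − 2879 = −139 kJ

ΔH ≈ −139 kJ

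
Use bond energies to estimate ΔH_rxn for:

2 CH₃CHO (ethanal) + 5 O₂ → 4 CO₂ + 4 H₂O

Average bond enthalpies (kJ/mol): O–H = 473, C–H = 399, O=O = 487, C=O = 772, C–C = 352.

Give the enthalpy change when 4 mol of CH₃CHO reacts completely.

ΔH = −4170 kJ

Bonds broken (reactants):
  C–C: 2 × 352 = 704
  C–H: 8 × 399 = 3192
  C=O: 2 × 772 = 1544
  O=O: 5 × 487 = 2435
  Σ(broken) = 7875 kJ
Bonds formed (products):
  C=O: 8 × 772 = 6176
  O–H: 8 × 473 = 3784
  Σ(formed) = 9960 kJ
ΔH = Σ(broken) − Σ(formed) = 7875 − 9960 = −2085 kJ
For 2× the reaction as written: 2 × (−2085) = −4170 kJ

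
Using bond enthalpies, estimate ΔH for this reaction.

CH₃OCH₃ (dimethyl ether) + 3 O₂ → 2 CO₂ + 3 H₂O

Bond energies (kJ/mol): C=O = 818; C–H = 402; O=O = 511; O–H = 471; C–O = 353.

Bonds broken (reactants):
  C–H: 6 × 402 = 2412
  C–O: 2 × 353 = 706
  O=O: 3 × 511 = 1533
  Σ(broken) = 4651 kJ
Bonds formed (products):
  C=O: 4 × 818 = 3272
  O–H: 6 × 471 = 2826
  Σ(formed) = 6098 kJ
ΔH = Σ(broken) − Σ(formed) = 4651 − 6098 = −1447 kJ

ΔH ≈ −1447 kJ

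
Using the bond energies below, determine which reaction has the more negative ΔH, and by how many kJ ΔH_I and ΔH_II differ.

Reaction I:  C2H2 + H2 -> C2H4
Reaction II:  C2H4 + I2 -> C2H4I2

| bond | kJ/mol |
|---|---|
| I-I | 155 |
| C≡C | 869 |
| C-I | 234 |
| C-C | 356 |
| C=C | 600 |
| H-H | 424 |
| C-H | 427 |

Reaction I:
  Bonds broken (reactants):
    C≡C: 1 × 869 = 869
    C-H: 2 × 427 = 854
    H-H: 1 × 424 = 424
    Σ(broken) = 2147 kJ
  Bonds formed (products):
    C-H: 4 × 427 = 1708
    C=C: 1 × 600 = 600
    Σ(formed) = 2308 kJ
  ΔH_I = 2147 − 2308 = −161 kJ
Reaction II:
  Bonds broken (reactants):
    C-H: 4 × 427 = 1708
    C=C: 1 × 600 = 600
    I-I: 1 × 155 = 155
    Σ(broken) = 2463 kJ
  Bonds formed (products):
    C-C: 1 × 356 = 356
    C-H: 4 × 427 = 1708
    C-I: 2 × 234 = 468
    Σ(formed) = 2532 kJ
  ΔH_II = 2463 − 2532 = −69 kJ
ΔH_I − ΔH_II = −92 kJ, so reaction I has the more negative ΔH; |ΔH_I − ΔH_II| = 92 kJ.

Reaction I, by 92 kJ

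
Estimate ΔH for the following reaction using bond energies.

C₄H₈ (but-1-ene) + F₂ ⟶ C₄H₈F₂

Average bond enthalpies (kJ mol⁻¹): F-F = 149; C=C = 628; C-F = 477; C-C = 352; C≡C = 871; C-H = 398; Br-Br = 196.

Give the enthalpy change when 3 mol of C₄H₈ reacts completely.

Bonds broken (reactants):
  C-C: 2 × 352 = 704
  C-H: 8 × 398 = 3184
  C=C: 1 × 628 = 628
  F-F: 1 × 149 = 149
  Σ(broken) = 4665 kJ
Bonds formed (products):
  C-C: 3 × 352 = 1056
  C-F: 2 × 477 = 954
  C-H: 8 × 398 = 3184
  Σ(formed) = 5194 kJ
ΔH = Σ(broken) − Σ(formed) = 4665 − 5194 = −529 kJ
For 3× the reaction as written: 3 × (−529) = −1587 kJ

ΔH = −1587 kJ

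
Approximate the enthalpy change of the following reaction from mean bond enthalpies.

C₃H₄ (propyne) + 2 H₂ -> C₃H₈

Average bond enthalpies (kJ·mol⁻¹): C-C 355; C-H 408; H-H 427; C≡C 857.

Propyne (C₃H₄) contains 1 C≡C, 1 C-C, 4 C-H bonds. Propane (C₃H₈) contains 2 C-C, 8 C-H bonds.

ΔH ≈ −276 kJ

Bonds broken (reactants):
  C≡C: 1 × 857 = 857
  C-C: 1 × 355 = 355
  C-H: 4 × 408 = 1632
  H-H: 2 × 427 = 854
  Σ(broken) = 3698 kJ
Bonds formed (products):
  C-C: 2 × 355 = 710
  C-H: 8 × 408 = 3264
  Σ(formed) = 3974 kJ
ΔH = Σ(broken) − Σ(formed) = 3698 − 3974 = −276 kJ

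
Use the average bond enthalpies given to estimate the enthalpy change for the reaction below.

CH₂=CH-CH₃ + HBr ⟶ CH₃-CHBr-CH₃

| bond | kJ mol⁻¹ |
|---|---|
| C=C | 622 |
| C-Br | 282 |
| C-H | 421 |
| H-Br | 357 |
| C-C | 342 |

Bonds broken (reactants):
  C-C: 1 × 342 = 342
  C-H: 6 × 421 = 2526
  C=C: 1 × 622 = 622
  H-Br: 1 × 357 = 357
  Σ(broken) = 3847 kJ
Bonds formed (products):
  C-Br: 1 × 282 = 282
  C-C: 2 × 342 = 684
  C-H: 7 × 421 = 2947
  Σ(formed) = 3913 kJ
ΔH = Σ(broken) − Σ(formed) = 3847 − 3913 = −66 kJ

ΔH ≈ −66 kJ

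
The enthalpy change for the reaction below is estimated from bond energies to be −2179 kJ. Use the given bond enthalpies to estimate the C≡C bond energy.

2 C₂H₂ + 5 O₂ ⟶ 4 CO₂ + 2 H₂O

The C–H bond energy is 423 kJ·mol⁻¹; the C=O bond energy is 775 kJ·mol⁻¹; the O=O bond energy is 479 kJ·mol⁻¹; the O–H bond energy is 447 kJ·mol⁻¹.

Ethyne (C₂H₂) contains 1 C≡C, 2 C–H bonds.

Let D be the C≡C bond energy.
Σ(broken) = 2×D + 4×423 + 5×479 = 4087 + 2D
Σ(formed) = 8×775 + 4×447 = 7988
ΔH = Σ(broken) − Σ(formed) = (4087 + 2D) − (7988) = −3901 + 2D
Setting this equal to −2179 kJ gives 2D = 1722, so D = 861 kJ/mol.

D(C≡C) ≈ 861 kJ/mol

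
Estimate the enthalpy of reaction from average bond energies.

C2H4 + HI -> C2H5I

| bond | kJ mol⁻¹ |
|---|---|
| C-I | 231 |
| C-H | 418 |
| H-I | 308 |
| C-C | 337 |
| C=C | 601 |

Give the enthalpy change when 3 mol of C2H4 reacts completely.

ΔH = −231 kJ

Bonds broken (reactants):
  C-H: 4 × 418 = 1672
  C=C: 1 × 601 = 601
  H-I: 1 × 308 = 308
  Σ(broken) = 2581 kJ
Bonds formed (products):
  C-C: 1 × 337 = 337
  C-H: 5 × 418 = 2090
  C-I: 1 × 231 = 231
  Σ(formed) = 2658 kJ
ΔH = Σ(broken) − Σ(formed) = 2581 − 2658 = −77 kJ
For 3× the reaction as written: 3 × (−77) = −231 kJ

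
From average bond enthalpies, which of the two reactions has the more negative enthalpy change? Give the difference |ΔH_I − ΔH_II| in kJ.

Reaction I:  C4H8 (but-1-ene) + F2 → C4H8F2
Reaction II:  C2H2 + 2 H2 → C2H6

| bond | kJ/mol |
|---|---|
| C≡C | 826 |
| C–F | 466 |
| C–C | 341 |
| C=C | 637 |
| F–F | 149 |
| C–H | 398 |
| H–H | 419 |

Reaction I:
  Bonds broken (reactants):
    C–C: 2 × 341 = 682
    C–H: 8 × 398 = 3184
    C=C: 1 × 637 = 637
    F–F: 1 × 149 = 149
    Σ(broken) = 4652 kJ
  Bonds formed (products):
    C–C: 3 × 341 = 1023
    C–F: 2 × 466 = 932
    C–H: 8 × 398 = 3184
    Σ(formed) = 5139 kJ
  ΔH_I = 4652 − 5139 = −487 kJ
Reaction II:
  Bonds broken (reactants):
    C≡C: 1 × 826 = 826
    C–H: 2 × 398 = 796
    H–H: 2 × 419 = 838
    Σ(broken) = 2460 kJ
  Bonds formed (products):
    C–C: 1 × 341 = 341
    C–H: 6 × 398 = 2388
    Σ(formed) = 2729 kJ
  ΔH_II = 2460 − 2729 = −269 kJ
ΔH_I − ΔH_II = −218 kJ, so reaction I has the more negative ΔH; |ΔH_I − ΔH_II| = 218 kJ.

Reaction I, by 218 kJ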